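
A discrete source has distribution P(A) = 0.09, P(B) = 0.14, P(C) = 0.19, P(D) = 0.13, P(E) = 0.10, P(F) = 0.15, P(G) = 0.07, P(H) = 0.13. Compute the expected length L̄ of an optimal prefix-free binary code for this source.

2.97 bits/symbol

Repeatedly combine the two least-probable nodes; the expected code length is the sum of the merged weights.
merge 7/100 + 9/100 → 4/25
merge 1/10 + 13/100 → 23/100
merge 13/100 + 7/50 → 27/100
merge 3/20 + 4/25 → 31/100
merge 19/100 + 23/100 → 21/50
merge 27/100 + 31/100 → 29/50
merge 21/50 + 29/50 → 1
L = 4/25 + 23/100 + 27/100 + 31/100 + 21/50 + 29/50 + 1 = 297/100 = 2.97 bits/symbol.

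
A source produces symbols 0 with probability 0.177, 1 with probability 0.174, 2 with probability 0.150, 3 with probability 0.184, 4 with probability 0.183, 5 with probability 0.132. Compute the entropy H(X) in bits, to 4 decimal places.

H = −Σ pᵢ log₂ pᵢ.
−0.177·log₂(0.177) = 0.4422
−0.174·log₂(0.174) = 0.4390
−0.150·log₂(0.150) = 0.4105
−0.184·log₂(0.184) = 0.4494
−0.183·log₂(0.183) = 0.4484
−0.132·log₂(0.132) = 0.3856
Sum ≈ 2.5751 → 2.5751 bits.

2.5751 bits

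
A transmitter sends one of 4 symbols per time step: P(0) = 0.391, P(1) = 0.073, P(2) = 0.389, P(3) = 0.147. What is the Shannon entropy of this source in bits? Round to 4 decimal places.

1.7419 bits

H = −Σ pᵢ log₂ pᵢ.
−0.391·log₂(0.391) = 0.5297
−0.073·log₂(0.073) = 0.2756
−0.389·log₂(0.389) = 0.5299
−0.147·log₂(0.147) = 0.4066
Sum ≈ 1.7419 → 1.7419 bits.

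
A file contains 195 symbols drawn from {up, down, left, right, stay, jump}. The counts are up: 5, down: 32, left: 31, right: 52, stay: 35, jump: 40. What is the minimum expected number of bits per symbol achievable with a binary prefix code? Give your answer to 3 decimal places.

2.528 bits/symbol

Probabilities are the counts divided by 195.
Repeatedly combine the two least-probable nodes; the expected code length is the sum of the merged weights.
merge 1/39 + 31/195 → 12/65
merge 32/195 + 7/39 → 67/195
merge 12/65 + 8/39 → 76/195
merge 4/15 + 67/195 → 119/195
merge 76/195 + 119/195 → 1
L = 12/65 + 67/195 + 76/195 + 119/195 + 1 = 493/195 ≈ 2.528 bits/symbol.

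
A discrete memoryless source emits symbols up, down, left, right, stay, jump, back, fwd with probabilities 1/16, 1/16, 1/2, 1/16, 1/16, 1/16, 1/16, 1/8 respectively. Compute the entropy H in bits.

Each probability is a power of 1/2, so log₂(1/p) is an integer.
H = Σ p·log₂(1/p) = 1/16·4 + 1/16·4 + 1/2·1 + 1/16·4 + 1/16·4 + 1/16·4 + 1/16·4 + 1/8·3 = 2.375 bits.

2.375 bits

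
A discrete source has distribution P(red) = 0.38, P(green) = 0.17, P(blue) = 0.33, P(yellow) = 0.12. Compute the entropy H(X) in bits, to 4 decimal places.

H = −Σ pᵢ log₂ pᵢ.
−0.38·log₂(0.38) = 0.5305
−0.17·log₂(0.17) = 0.4346
−0.33·log₂(0.33) = 0.5278
−0.12·log₂(0.12) = 0.3671
Sum ≈ 1.8599 → 1.8599 bits.

1.8599 bits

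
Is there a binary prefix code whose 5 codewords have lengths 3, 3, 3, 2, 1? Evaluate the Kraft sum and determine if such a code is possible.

With common denominator 2^3 = 8: Σ 2^(−ℓᵢ) = 1/8 + 1/8 + 1/8 + 2/8 + 4/8 = 9/8 = 1.125.
Kraft's inequality requires Σ ≤ 1; here Σ = 1.125 > 1, so no such prefix code exists.

1.125; no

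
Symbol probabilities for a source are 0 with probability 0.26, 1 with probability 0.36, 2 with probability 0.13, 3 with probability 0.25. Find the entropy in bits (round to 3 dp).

1.919 bits

H = −Σ pᵢ log₂ pᵢ.
−0.26·log₂(0.26) = 0.5053
−0.36·log₂(0.36) = 0.5306
−0.13·log₂(0.13) = 0.3826
−0.25·log₂(0.25) = 0.5000
Sum ≈ 1.9185 → 1.919 bits.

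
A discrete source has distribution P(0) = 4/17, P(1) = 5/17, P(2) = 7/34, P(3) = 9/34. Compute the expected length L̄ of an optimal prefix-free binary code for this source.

Repeatedly combine the two least-probable nodes; the expected code length is the sum of the merged weights.
merge 7/34 + 4/17 → 15/34
merge 9/34 + 5/17 → 19/34
merge 15/34 + 19/34 → 1
L = 15/34 + 19/34 + 1 = 2 bits/symbol.

2 bits/symbol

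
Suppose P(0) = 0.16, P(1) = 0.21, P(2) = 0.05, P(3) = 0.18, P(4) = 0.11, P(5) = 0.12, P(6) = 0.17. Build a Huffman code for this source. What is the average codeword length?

Repeatedly combine the two least-probable nodes; the expected code length is the sum of the merged weights.
merge 1/20 + 11/100 → 4/25
merge 3/25 + 4/25 → 7/25
merge 4/25 + 17/100 → 33/100
merge 9/50 + 21/100 → 39/100
merge 7/25 + 33/100 → 61/100
merge 39/100 + 61/100 → 1
L = 4/25 + 7/25 + 33/100 + 39/100 + 61/100 + 1 = 277/100 = 2.77 bits/symbol.

2.77 bits/symbol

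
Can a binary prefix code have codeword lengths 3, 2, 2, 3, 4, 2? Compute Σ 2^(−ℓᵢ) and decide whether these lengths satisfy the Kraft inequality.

1.0625; no

With common denominator 2^4 = 16: Σ 2^(−ℓᵢ) = 2/16 + 4/16 + 4/16 + 2/16 + 1/16 + 4/16 = 17/16 = 1.0625.
Kraft's inequality requires Σ ≤ 1; here Σ = 1.0625 > 1, so no such prefix code exists.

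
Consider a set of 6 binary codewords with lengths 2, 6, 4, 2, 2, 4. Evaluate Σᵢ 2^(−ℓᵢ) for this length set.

0.890625

With common denominator 2^6 = 64: Σ 2^(−ℓᵢ) = 16/64 + 1/64 + 4/64 + 16/64 + 16/64 + 4/64 = 57/64 = 0.890625.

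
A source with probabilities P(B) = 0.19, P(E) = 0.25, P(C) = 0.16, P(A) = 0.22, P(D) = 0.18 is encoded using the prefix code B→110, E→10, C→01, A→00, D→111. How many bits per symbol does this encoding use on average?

2.37 bits/symbol

L̄ = Σ pᵢ·ℓᵢ = 0.19·3 + 0.25·2 + 0.16·2 + 0.22·2 + 0.18·3 = 2.37 bits/symbol.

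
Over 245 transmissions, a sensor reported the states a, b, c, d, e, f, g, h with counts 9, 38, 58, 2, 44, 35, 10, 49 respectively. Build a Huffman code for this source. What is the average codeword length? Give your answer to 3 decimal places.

2.694 bits/symbol

Probabilities are the counts divided by 245.
Repeatedly combine the two least-probable nodes; the expected code length is the sum of the merged weights.
merge 2/245 + 9/245 → 11/245
merge 2/49 + 11/245 → 3/35
merge 3/35 + 1/7 → 8/35
merge 38/245 + 44/245 → 82/245
merge 1/5 + 8/35 → 3/7
merge 58/245 + 82/245 → 4/7
merge 3/7 + 4/7 → 1
L = 11/245 + 3/35 + 8/35 + 82/245 + 3/7 + 4/7 + 1 = 132/49 ≈ 2.694 bits/symbol.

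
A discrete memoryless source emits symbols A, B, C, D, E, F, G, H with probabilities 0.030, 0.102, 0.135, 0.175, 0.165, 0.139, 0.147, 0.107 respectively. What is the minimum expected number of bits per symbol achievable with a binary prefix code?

Repeatedly combine the two least-probable nodes; the expected code length is the sum of the merged weights.
merge 3/100 + 51/500 → 33/250
merge 107/1000 + 33/250 → 239/1000
merge 27/200 + 139/1000 → 137/500
merge 147/1000 + 33/200 → 39/125
merge 7/40 + 239/1000 → 207/500
merge 137/500 + 39/125 → 293/500
merge 207/500 + 293/500 → 1
L = 33/250 + 239/1000 + 137/500 + 39/125 + 207/500 + 293/500 + 1 = 2957/1000 = 2.957 bits/symbol.

2.957 bits/symbol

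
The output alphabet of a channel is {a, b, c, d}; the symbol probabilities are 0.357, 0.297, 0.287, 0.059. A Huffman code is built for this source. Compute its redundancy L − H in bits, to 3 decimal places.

Entropy H = −Σ p log₂ p ≈ 1.8084 bits.
Huffman merges: 59/1000+287/1000→173/500; 297/1000+173/500→643/1000; 357/1000+643/1000→1. L = 1989/1000 ≈ 1.9890.
L − H = 1.9890 − 1.8084 = 0.181 bits.

0.181 bits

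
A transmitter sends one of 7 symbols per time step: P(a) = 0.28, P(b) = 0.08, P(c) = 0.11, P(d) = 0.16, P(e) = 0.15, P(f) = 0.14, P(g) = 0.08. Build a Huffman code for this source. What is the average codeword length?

2.72 bits/symbol

Repeatedly combine the two least-probable nodes; the expected code length is the sum of the merged weights.
merge 2/25 + 2/25 → 4/25
merge 11/100 + 7/50 → 1/4
merge 3/20 + 4/25 → 31/100
merge 4/25 + 1/4 → 41/100
merge 7/25 + 31/100 → 59/100
merge 41/100 + 59/100 → 1
L = 4/25 + 1/4 + 31/100 + 41/100 + 59/100 + 1 = 68/25 = 2.72 bits/symbol.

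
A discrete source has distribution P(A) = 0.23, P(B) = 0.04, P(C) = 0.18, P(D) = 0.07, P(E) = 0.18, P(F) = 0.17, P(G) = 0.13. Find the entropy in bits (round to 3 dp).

H = −Σ pᵢ log₂ pᵢ.
−0.23·log₂(0.23) = 0.4877
−0.04·log₂(0.04) = 0.1858
−0.18·log₂(0.18) = 0.4453
−0.07·log₂(0.07) = 0.2686
−0.18·log₂(0.18) = 0.4453
−0.17·log₂(0.17) = 0.4346
−0.13·log₂(0.13) = 0.3826
Sum ≈ 2.6498 → 2.650 bits.

2.650 bits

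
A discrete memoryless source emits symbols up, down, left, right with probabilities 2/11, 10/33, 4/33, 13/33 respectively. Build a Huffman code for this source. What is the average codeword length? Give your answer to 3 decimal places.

Repeatedly combine the two least-probable nodes; the expected code length is the sum of the merged weights.
merge 4/33 + 2/11 → 10/33
merge 10/33 + 10/33 → 20/33
merge 13/33 + 20/33 → 1
L = 10/33 + 20/33 + 1 = 21/11 ≈ 1.909 bits/symbol.

1.909 bits/symbol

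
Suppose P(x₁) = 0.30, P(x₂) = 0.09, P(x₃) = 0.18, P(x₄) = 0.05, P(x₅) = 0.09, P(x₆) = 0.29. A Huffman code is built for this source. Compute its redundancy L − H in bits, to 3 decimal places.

0.044 bits

Entropy H = −Σ p log₂ p ≈ 2.3257 bits.
Huffman merges: 1/20+9/100→7/50; 9/100+7/50→23/100; 9/50+23/100→41/100; 29/100+3/10→59/100; 41/100+59/100→1. L = 237/100 ≈ 2.3700.
L − H = 2.3700 − 2.3257 = 0.044 bits.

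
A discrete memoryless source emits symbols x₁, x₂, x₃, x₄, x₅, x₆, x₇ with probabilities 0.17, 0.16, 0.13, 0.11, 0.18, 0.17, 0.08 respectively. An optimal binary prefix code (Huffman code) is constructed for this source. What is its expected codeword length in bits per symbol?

Repeatedly combine the two least-probable nodes; the expected code length is the sum of the merged weights.
merge 2/25 + 11/100 → 19/100
merge 13/100 + 4/25 → 29/100
merge 17/100 + 17/100 → 17/50
merge 9/50 + 19/100 → 37/100
merge 29/100 + 17/50 → 63/100
merge 37/100 + 63/100 → 1
L = 19/100 + 29/100 + 17/50 + 37/100 + 63/100 + 1 = 141/50 = 2.82 bits/symbol.

2.82 bits/symbol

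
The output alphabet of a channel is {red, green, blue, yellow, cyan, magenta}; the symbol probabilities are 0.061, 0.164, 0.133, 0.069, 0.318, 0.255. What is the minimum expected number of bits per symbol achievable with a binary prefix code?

Repeatedly combine the two least-probable nodes; the expected code length is the sum of the merged weights.
merge 61/1000 + 69/1000 → 13/100
merge 13/100 + 133/1000 → 263/1000
merge 41/250 + 51/200 → 419/1000
merge 263/1000 + 159/500 → 581/1000
merge 419/1000 + 581/1000 → 1
L = 13/100 + 263/1000 + 419/1000 + 581/1000 + 1 = 2393/1000 = 2.393 bits/symbol.

2.393 bits/symbol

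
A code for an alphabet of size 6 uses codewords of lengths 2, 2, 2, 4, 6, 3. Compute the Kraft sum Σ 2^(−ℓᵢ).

With common denominator 2^6 = 64: Σ 2^(−ℓᵢ) = 16/64 + 16/64 + 16/64 + 4/64 + 1/64 + 8/64 = 61/64 = 0.953125.

0.953125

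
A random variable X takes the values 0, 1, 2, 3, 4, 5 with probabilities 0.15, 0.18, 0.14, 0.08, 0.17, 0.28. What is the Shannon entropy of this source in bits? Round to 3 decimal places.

2.493 bits

H = −Σ pᵢ log₂ pᵢ.
−0.15·log₂(0.15) = 0.4105
−0.18·log₂(0.18) = 0.4453
−0.14·log₂(0.14) = 0.3971
−0.08·log₂(0.08) = 0.2915
−0.17·log₂(0.17) = 0.4346
−0.28·log₂(0.28) = 0.5142
Sum ≈ 2.4933 → 2.493 bits.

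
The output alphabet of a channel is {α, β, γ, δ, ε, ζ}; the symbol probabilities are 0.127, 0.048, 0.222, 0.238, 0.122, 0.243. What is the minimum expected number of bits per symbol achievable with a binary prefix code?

2.467 bits/symbol

Repeatedly combine the two least-probable nodes; the expected code length is the sum of the merged weights.
merge 6/125 + 61/500 → 17/100
merge 127/1000 + 17/100 → 297/1000
merge 111/500 + 119/500 → 23/50
merge 243/1000 + 297/1000 → 27/50
merge 23/50 + 27/50 → 1
L = 17/100 + 297/1000 + 23/50 + 27/50 + 1 = 2467/1000 = 2.467 bits/symbol.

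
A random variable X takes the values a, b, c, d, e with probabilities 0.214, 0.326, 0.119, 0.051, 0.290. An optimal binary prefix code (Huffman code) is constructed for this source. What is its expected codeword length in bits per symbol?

Repeatedly combine the two least-probable nodes; the expected code length is the sum of the merged weights.
merge 51/1000 + 119/1000 → 17/100
merge 17/100 + 107/500 → 48/125
merge 29/100 + 163/500 → 77/125
merge 48/125 + 77/125 → 1
L = 17/100 + 48/125 + 77/125 + 1 = 217/100 = 2.17 bits/symbol.

2.17 bits/symbol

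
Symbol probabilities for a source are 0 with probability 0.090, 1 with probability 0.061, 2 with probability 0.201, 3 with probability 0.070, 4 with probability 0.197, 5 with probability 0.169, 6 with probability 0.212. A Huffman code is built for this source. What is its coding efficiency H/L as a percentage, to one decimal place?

97.9%

Entropy H = −Σ p log₂ p ≈ 2.6622 bits.
Huffman merges: 61/1000+7/100→131/1000; 9/100+131/1000→221/1000; 169/1000+197/1000→183/500; 201/1000+53/250→413/1000; 221/1000+183/500→587/1000; 413/1000+587/1000→1. L = 1359/500 ≈ 2.7180.
Efficiency = H/L = 2.6622/2.7180 = 97.9%.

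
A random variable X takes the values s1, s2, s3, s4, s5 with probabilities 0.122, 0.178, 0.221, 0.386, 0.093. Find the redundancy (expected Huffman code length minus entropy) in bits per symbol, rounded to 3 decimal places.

0.071 bits

Entropy H = −Σ p log₂ p ≈ 2.1436 bits.
Huffman merges: 93/1000+61/500→43/200; 89/500+43/200→393/1000; 221/1000+193/500→607/1000; 393/1000+607/1000→1. L = 443/200 ≈ 2.2150.
L − H = 2.2150 − 2.1436 = 0.071 bits.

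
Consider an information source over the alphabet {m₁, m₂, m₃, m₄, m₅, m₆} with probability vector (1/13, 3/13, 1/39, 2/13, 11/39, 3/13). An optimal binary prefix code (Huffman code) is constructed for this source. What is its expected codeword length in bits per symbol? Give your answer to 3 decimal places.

2.359 bits/symbol

Repeatedly combine the two least-probable nodes; the expected code length is the sum of the merged weights.
merge 1/39 + 1/13 → 4/39
merge 4/39 + 2/13 → 10/39
merge 3/13 + 3/13 → 6/13
merge 10/39 + 11/39 → 7/13
merge 6/13 + 7/13 → 1
L = 4/39 + 10/39 + 6/13 + 7/13 + 1 = 92/39 ≈ 2.359 bits/symbol.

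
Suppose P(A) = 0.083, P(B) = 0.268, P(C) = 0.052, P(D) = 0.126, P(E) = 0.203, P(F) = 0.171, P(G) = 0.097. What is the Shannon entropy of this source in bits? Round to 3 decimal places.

H = −Σ pᵢ log₂ pᵢ.
−0.083·log₂(0.083) = 0.2980
−0.268·log₂(0.268) = 0.5091
−0.052·log₂(0.052) = 0.2218
−0.126·log₂(0.126) = 0.3766
−0.203·log₂(0.203) = 0.4670
−0.171·log₂(0.171) = 0.4357
−0.097·log₂(0.097) = 0.3265
Sum ≈ 2.6347 → 2.635 bits.

2.635 bits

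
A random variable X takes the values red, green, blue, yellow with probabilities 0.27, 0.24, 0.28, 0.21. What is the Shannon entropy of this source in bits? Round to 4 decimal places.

H = −Σ pᵢ log₂ pᵢ.
−0.27·log₂(0.27) = 0.5100
−0.24·log₂(0.24) = 0.4941
−0.28·log₂(0.28) = 0.5142
−0.21·log₂(0.21) = 0.4728
Sum ≈ 1.9912 → 1.9912 bits.

1.9912 bits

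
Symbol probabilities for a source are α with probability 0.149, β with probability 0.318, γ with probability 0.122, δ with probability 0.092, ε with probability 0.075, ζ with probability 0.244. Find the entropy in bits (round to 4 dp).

2.3987 bits

H = −Σ pᵢ log₂ pᵢ.
−0.149·log₂(0.149) = 0.4092
−0.318·log₂(0.318) = 0.5256
−0.122·log₂(0.122) = 0.3703
−0.092·log₂(0.092) = 0.3167
−0.075·log₂(0.075) = 0.2803
−0.244·log₂(0.244) = 0.4966
Sum ≈ 2.3987 → 2.3987 bits.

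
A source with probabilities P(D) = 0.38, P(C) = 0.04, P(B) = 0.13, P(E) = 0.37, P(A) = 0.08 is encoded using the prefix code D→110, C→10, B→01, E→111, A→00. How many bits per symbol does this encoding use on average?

L̄ = Σ pᵢ·ℓᵢ = 0.38·3 + 0.04·2 + 0.13·2 + 0.37·3 + 0.08·2 = 2.75 bits/symbol.

2.75 bits/symbol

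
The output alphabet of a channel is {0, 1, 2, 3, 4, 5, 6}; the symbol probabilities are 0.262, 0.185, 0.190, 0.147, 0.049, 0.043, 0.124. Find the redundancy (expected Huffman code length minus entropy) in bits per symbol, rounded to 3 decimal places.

0.040 bits

Entropy H = −Σ p log₂ p ≈ 2.6003 bits.
Huffman merges: 43/1000+49/1000→23/250; 23/250+31/250→27/125; 147/1000+37/200→83/250; 19/100+27/125→203/500; 131/500+83/250→297/500; 203/500+297/500→1. L = 66/25 ≈ 2.6400.
L − H = 2.6400 − 2.6003 = 0.040 bits.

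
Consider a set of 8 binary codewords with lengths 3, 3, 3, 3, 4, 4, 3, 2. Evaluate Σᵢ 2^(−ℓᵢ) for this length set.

With common denominator 2^4 = 16: Σ 2^(−ℓᵢ) = 2/16 + 2/16 + 2/16 + 2/16 + 1/16 + 1/16 + 2/16 + 4/16 = 16/16 = 1.

1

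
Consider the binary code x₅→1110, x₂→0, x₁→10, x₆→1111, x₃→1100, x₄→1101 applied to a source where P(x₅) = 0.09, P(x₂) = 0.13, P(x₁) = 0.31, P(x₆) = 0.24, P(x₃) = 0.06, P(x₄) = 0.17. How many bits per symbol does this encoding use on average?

L̄ = Σ pᵢ·ℓᵢ = 0.09·4 + 0.13·1 + 0.31·2 + 0.24·4 + 0.06·4 + 0.17·4 = 2.99 bits/symbol.

2.99 bits/symbol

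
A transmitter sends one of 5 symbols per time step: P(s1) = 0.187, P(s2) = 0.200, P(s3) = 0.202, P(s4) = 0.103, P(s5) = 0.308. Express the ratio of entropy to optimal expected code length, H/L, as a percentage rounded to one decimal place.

Entropy H = −Σ p log₂ p ≈ 2.2439 bits.
Huffman merges: 103/1000+187/1000→29/100; 1/5+101/500→201/500; 29/100+77/250→299/500; 201/500+299/500→1. L = 229/100 ≈ 2.2900.
Efficiency = H/L = 2.2439/2.2900 = 98.0%.

98.0%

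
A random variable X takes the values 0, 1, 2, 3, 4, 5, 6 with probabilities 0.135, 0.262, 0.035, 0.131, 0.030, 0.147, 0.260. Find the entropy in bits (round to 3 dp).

2.513 bits

H = −Σ pᵢ log₂ pᵢ.
−0.135·log₂(0.135) = 0.3900
−0.262·log₂(0.262) = 0.5063
−0.035·log₂(0.035) = 0.1693
−0.131·log₂(0.131) = 0.3841
−0.030·log₂(0.030) = 0.1518
−0.147·log₂(0.147) = 0.4066
−0.260·log₂(0.260) = 0.5053
Sum ≈ 2.5134 → 2.513 bits.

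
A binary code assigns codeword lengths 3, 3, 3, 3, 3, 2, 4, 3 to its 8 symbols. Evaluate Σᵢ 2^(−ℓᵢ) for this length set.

With common denominator 2^4 = 16: Σ 2^(−ℓᵢ) = 2/16 + 2/16 + 2/16 + 2/16 + 2/16 + 4/16 + 1/16 + 2/16 = 17/16 = 1.0625.

1.0625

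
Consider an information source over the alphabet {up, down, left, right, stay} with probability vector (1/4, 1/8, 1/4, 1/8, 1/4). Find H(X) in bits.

2.25 bits

Each probability is a power of 1/2, so log₂(1/p) is an integer.
H = Σ p·log₂(1/p) = 1/4·2 + 1/8·3 + 1/4·2 + 1/8·3 + 1/4·2 = 2.25 bits.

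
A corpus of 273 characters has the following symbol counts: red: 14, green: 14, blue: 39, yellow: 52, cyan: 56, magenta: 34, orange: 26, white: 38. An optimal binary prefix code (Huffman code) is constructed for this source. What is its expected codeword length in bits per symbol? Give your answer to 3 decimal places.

2.897 bits/symbol

Probabilities are the counts divided by 273.
Repeatedly combine the two least-probable nodes; the expected code length is the sum of the merged weights.
merge 2/39 + 2/39 → 4/39
merge 2/21 + 4/39 → 18/91
merge 34/273 + 38/273 → 24/91
merge 1/7 + 4/21 → 1/3
merge 18/91 + 8/39 → 110/273
merge 24/91 + 1/3 → 163/273
merge 110/273 + 163/273 → 1
L = 4/39 + 18/91 + 24/91 + 1/3 + 110/273 + 163/273 + 1 = 113/39 ≈ 2.897 bits/symbol.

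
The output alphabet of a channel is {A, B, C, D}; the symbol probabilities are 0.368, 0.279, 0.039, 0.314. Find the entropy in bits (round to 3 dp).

1.752 bits

H = −Σ pᵢ log₂ pᵢ.
−0.368·log₂(0.368) = 0.5307
−0.279·log₂(0.279) = 0.5138
−0.039·log₂(0.039) = 0.1825
−0.314·log₂(0.314) = 0.5247
Sum ≈ 1.7518 → 1.752 bits.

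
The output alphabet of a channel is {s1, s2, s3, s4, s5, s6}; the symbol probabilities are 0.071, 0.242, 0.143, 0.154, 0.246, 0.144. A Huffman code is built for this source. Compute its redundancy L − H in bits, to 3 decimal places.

Entropy H = −Σ p log₂ p ≈ 2.4835 bits.
Huffman merges: 71/1000+143/1000→107/500; 18/125+77/500→149/500; 107/500+121/500→57/125; 123/500+149/500→68/125; 57/125+68/125→1. L = 314/125 ≈ 2.5120.
L − H = 2.5120 − 2.4835 = 0.028 bits.

0.028 bits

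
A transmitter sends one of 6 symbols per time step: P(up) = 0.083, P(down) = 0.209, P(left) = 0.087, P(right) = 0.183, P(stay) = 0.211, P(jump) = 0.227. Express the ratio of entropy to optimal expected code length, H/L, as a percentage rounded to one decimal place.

98.5%

Entropy H = −Σ p log₂ p ≈ 2.4841 bits.
Huffman merges: 83/1000+87/1000→17/100; 17/100+183/1000→353/1000; 209/1000+211/1000→21/50; 227/1000+353/1000→29/50; 21/50+29/50→1. L = 2523/1000 ≈ 2.5230.
Efficiency = H/L = 2.4841/2.5230 = 98.5%.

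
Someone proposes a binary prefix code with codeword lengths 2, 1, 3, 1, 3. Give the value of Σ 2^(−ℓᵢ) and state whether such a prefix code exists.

With common denominator 2^3 = 8: Σ 2^(−ℓᵢ) = 2/8 + 4/8 + 1/8 + 4/8 + 1/8 = 12/8 = 1.5.
Kraft's inequality requires Σ ≤ 1; here Σ = 1.5 > 1, so no such prefix code exists.

1.5; no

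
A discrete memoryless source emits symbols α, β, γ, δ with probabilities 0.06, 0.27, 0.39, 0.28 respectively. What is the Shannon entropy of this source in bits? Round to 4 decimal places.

1.7976 bits

H = −Σ pᵢ log₂ pᵢ.
−0.06·log₂(0.06) = 0.2435
−0.27·log₂(0.27) = 0.5100
−0.39·log₂(0.39) = 0.5298
−0.28·log₂(0.28) = 0.5142
Sum ≈ 1.7976 → 1.7976 bits.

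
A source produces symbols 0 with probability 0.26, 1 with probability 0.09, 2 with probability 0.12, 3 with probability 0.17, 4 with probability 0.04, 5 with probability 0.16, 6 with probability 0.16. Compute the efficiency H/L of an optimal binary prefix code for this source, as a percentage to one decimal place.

98.2%

Entropy H = −Σ p log₂ p ≈ 2.6514 bits.
Huffman merges: 1/25+9/100→13/100; 3/25+13/100→1/4; 4/25+4/25→8/25; 17/100+1/4→21/50; 13/50+8/25→29/50; 21/50+29/50→1. L = 27/10 ≈ 2.7000.
Efficiency = H/L = 2.6514/2.7000 = 98.2%.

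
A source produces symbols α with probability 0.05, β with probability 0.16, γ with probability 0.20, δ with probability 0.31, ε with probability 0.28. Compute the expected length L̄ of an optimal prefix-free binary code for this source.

Repeatedly combine the two least-probable nodes; the expected code length is the sum of the merged weights.
merge 1/20 + 4/25 → 21/100
merge 1/5 + 21/100 → 41/100
merge 7/25 + 31/100 → 59/100
merge 41/100 + 59/100 → 1
L = 21/100 + 41/100 + 59/100 + 1 = 221/100 = 2.21 bits/symbol.

2.21 bits/symbol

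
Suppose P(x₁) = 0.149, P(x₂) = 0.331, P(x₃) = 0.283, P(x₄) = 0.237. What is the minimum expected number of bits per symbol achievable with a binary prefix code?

Repeatedly combine the two least-probable nodes; the expected code length is the sum of the merged weights.
merge 149/1000 + 237/1000 → 193/500
merge 283/1000 + 331/1000 → 307/500
merge 193/500 + 307/500 → 1
L = 193/500 + 307/500 + 1 = 2 bits/symbol.

2 bits/symbol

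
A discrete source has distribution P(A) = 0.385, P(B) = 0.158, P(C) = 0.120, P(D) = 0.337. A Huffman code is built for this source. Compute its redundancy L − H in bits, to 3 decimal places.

Entropy H = −Σ p log₂ p ≈ 1.8466 bits.
Huffman merges: 3/25+79/500→139/500; 139/500+337/1000→123/200; 77/200+123/200→1. L = 1893/1000 ≈ 1.8930.
L − H = 1.8930 − 1.8466 = 0.046 bits.

0.046 bits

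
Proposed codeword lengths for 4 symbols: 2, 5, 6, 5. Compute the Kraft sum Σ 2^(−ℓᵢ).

With common denominator 2^6 = 64: Σ 2^(−ℓᵢ) = 16/64 + 2/64 + 1/64 + 2/64 = 21/64 = 0.328125.

0.328125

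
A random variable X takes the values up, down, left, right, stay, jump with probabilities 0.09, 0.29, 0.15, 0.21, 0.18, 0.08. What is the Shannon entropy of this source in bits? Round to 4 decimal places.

H = −Σ pᵢ log₂ pᵢ.
−0.09·log₂(0.09) = 0.3127
−0.29·log₂(0.29) = 0.5179
−0.15·log₂(0.15) = 0.4105
−0.21·log₂(0.21) = 0.4728
−0.18·log₂(0.18) = 0.4453
−0.08·log₂(0.08) = 0.2915
Sum ≈ 2.4507 → 2.4507 bits.

2.4507 bits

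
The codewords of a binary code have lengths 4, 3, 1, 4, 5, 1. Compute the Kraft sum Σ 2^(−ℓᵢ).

With common denominator 2^5 = 32: Σ 2^(−ℓᵢ) = 2/32 + 4/32 + 16/32 + 2/32 + 1/32 + 16/32 = 41/32 = 1.28125.

1.28125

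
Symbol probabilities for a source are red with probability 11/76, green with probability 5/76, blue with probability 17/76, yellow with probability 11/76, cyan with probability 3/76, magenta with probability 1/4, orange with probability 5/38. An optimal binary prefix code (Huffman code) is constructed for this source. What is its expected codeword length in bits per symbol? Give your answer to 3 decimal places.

2.632 bits/symbol

Repeatedly combine the two least-probable nodes; the expected code length is the sum of the merged weights.
merge 3/76 + 5/76 → 2/19
merge 2/19 + 5/38 → 9/38
merge 11/76 + 11/76 → 11/38
merge 17/76 + 9/38 → 35/76
merge 1/4 + 11/38 → 41/76
merge 35/76 + 41/76 → 1
L = 2/19 + 9/38 + 11/38 + 35/76 + 41/76 + 1 = 50/19 ≈ 2.632 bits/symbol.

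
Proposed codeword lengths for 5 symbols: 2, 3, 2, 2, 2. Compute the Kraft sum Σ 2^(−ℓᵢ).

1.125

With common denominator 2^3 = 8: Σ 2^(−ℓᵢ) = 2/8 + 1/8 + 2/8 + 2/8 + 2/8 = 9/8 = 1.125.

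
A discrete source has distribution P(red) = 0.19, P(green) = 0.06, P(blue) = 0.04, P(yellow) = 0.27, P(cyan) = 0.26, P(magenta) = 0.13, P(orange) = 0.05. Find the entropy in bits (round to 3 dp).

2.499 bits

H = −Σ pᵢ log₂ pᵢ.
−0.19·log₂(0.19) = 0.4552
−0.06·log₂(0.06) = 0.2435
−0.04·log₂(0.04) = 0.1858
−0.27·log₂(0.27) = 0.5100
−0.26·log₂(0.26) = 0.5053
−0.13·log₂(0.13) = 0.3826
−0.05·log₂(0.05) = 0.2161
Sum ≈ 2.4986 → 2.499 bits.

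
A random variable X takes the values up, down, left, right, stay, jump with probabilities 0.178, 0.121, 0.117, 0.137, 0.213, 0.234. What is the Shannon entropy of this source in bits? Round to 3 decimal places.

2.532 bits

H = −Σ pᵢ log₂ pᵢ.
−0.178·log₂(0.178) = 0.4432
−0.121·log₂(0.121) = 0.3687
−0.117·log₂(0.117) = 0.3622
−0.137·log₂(0.137) = 0.3929
−0.213·log₂(0.213) = 0.4752
−0.234·log₂(0.234) = 0.4903
Sum ≈ 2.5325 → 2.532 bits.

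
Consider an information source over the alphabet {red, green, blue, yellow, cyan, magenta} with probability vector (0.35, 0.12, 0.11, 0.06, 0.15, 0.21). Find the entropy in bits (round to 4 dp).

H = −Σ pᵢ log₂ pᵢ.
−0.35·log₂(0.35) = 0.5301
−0.12·log₂(0.12) = 0.3671
−0.11·log₂(0.11) = 0.3503
−0.06·log₂(0.06) = 0.2435
−0.15·log₂(0.15) = 0.4105
−0.21·log₂(0.21) = 0.4728
Sum ≈ 2.3744 → 2.3744 bits.

2.3744 bits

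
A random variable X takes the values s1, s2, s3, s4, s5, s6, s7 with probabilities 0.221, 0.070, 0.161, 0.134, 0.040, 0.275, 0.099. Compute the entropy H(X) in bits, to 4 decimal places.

2.5909 bits

H = −Σ pᵢ log₂ pᵢ.
−0.221·log₂(0.221) = 0.4813
−0.070·log₂(0.070) = 0.2686
−0.161·log₂(0.161) = 0.4242
−0.134·log₂(0.134) = 0.3886
−0.040·log₂(0.040) = 0.1858
−0.275·log₂(0.275) = 0.5122
−0.099·log₂(0.099) = 0.3303
Sum ≈ 2.5909 → 2.5909 bits.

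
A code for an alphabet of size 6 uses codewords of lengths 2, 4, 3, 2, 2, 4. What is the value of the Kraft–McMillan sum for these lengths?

1

With common denominator 2^4 = 16: Σ 2^(−ℓᵢ) = 4/16 + 1/16 + 2/16 + 4/16 + 4/16 + 1/16 = 16/16 = 1.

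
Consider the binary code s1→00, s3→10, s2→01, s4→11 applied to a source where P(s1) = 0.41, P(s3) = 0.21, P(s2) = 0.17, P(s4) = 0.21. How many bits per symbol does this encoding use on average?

2 bits/symbol

L̄ = Σ pᵢ·ℓᵢ = 0.41·2 + 0.21·2 + 0.17·2 + 0.21·2 = 2 bits/symbol.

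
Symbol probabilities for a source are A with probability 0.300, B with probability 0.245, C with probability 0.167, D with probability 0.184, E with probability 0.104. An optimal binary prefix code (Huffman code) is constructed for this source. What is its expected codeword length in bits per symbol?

Repeatedly combine the two least-probable nodes; the expected code length is the sum of the merged weights.
merge 13/125 + 167/1000 → 271/1000
merge 23/125 + 49/200 → 429/1000
merge 271/1000 + 3/10 → 571/1000
merge 429/1000 + 571/1000 → 1
L = 271/1000 + 429/1000 + 571/1000 + 1 = 2271/1000 = 2.271 bits/symbol.

2.271 bits/symbol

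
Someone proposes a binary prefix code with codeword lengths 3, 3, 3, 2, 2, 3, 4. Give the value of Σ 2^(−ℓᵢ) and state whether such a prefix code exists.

1.0625; no

With common denominator 2^4 = 16: Σ 2^(−ℓᵢ) = 2/16 + 2/16 + 2/16 + 4/16 + 4/16 + 2/16 + 1/16 = 17/16 = 1.0625.
Kraft's inequality requires Σ ≤ 1; here Σ = 1.0625 > 1, so no such prefix code exists.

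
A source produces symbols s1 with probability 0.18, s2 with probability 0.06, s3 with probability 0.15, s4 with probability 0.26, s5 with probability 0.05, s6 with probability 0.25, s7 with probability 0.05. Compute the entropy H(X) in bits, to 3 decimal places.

2.537 bits

H = −Σ pᵢ log₂ pᵢ.
−0.18·log₂(0.18) = 0.4453
−0.06·log₂(0.06) = 0.2435
−0.15·log₂(0.15) = 0.4105
−0.26·log₂(0.26) = 0.5053
−0.05·log₂(0.05) = 0.2161
−0.25·log₂(0.25) = 0.5000
−0.05·log₂(0.05) = 0.2161
Sum ≈ 2.5369 → 2.537 bits.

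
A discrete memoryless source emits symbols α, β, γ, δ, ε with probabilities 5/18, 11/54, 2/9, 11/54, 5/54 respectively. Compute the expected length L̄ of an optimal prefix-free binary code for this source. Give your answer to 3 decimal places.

2.296 bits/symbol

Repeatedly combine the two least-probable nodes; the expected code length is the sum of the merged weights.
merge 5/54 + 11/54 → 8/27
merge 11/54 + 2/9 → 23/54
merge 5/18 + 8/27 → 31/54
merge 23/54 + 31/54 → 1
L = 8/27 + 23/54 + 31/54 + 1 = 62/27 ≈ 2.296 bits/symbol.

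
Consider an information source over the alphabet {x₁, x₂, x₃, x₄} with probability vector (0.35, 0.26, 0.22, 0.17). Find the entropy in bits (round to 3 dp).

1.951 bits

H = −Σ pᵢ log₂ pᵢ.
−0.35·log₂(0.35) = 0.5301
−0.26·log₂(0.26) = 0.5053
−0.22·log₂(0.22) = 0.4806
−0.17·log₂(0.17) = 0.4346
Sum ≈ 1.9505 → 1.951 bits.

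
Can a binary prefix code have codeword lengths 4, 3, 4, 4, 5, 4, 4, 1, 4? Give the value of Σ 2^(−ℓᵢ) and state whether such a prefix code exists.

With common denominator 2^5 = 32: Σ 2^(−ℓᵢ) = 2/32 + 4/32 + 2/32 + 2/32 + 1/32 + 2/32 + 2/32 + 16/32 + 2/32 = 33/32 = 1.03125.
Kraft's inequality requires Σ ≤ 1; here Σ = 1.03125 > 1, so no such prefix code exists.

1.03125; no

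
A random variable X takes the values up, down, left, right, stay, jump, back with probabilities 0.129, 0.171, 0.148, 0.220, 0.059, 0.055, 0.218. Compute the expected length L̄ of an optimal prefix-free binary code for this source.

Repeatedly combine the two least-probable nodes; the expected code length is the sum of the merged weights.
merge 11/200 + 59/1000 → 57/500
merge 57/500 + 129/1000 → 243/1000
merge 37/250 + 171/1000 → 319/1000
merge 109/500 + 11/50 → 219/500
merge 243/1000 + 319/1000 → 281/500
merge 219/500 + 281/500 → 1
L = 57/500 + 243/1000 + 319/1000 + 219/500 + 281/500 + 1 = 669/250 = 2.676 bits/symbol.

2.676 bits/symbol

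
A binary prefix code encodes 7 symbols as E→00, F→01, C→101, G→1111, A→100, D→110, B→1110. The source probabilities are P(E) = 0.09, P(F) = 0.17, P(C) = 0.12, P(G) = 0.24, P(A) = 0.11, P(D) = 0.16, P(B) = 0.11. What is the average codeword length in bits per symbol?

3.09 bits/symbol

L̄ = Σ pᵢ·ℓᵢ = 0.09·2 + 0.17·2 + 0.12·3 + 0.24·4 + 0.11·3 + 0.16·3 + 0.11·4 = 3.09 bits/symbol.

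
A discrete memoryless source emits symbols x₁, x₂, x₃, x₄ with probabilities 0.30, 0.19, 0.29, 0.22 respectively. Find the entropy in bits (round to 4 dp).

H = −Σ pᵢ log₂ pᵢ.
−0.30·log₂(0.30) = 0.5211
−0.19·log₂(0.19) = 0.4552
−0.29·log₂(0.29) = 0.5179
−0.22·log₂(0.22) = 0.4806
Sum ≈ 1.9748 → 1.9748 bits.

1.9748 bits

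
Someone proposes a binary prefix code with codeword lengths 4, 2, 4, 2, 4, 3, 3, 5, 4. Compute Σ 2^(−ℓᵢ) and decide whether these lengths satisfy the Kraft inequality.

1.03125; no

With common denominator 2^5 = 32: Σ 2^(−ℓᵢ) = 2/32 + 8/32 + 2/32 + 8/32 + 2/32 + 4/32 + 4/32 + 1/32 + 2/32 = 33/32 = 1.03125.
Kraft's inequality requires Σ ≤ 1; here Σ = 1.03125 > 1, so no such prefix code exists.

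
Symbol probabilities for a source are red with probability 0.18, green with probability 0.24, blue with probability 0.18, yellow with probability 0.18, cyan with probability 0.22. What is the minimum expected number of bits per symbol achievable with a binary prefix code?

Repeatedly combine the two least-probable nodes; the expected code length is the sum of the merged weights.
merge 9/50 + 9/50 → 9/25
merge 9/50 + 11/50 → 2/5
merge 6/25 + 9/25 → 3/5
merge 2/5 + 3/5 → 1
L = 9/25 + 2/5 + 3/5 + 1 = 59/25 = 2.36 bits/symbol.

2.36 bits/symbol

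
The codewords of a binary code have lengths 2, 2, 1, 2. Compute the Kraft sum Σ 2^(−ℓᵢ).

With common denominator 2^2 = 4: Σ 2^(−ℓᵢ) = 1/4 + 1/4 + 2/4 + 1/4 = 5/4 = 1.25.

1.25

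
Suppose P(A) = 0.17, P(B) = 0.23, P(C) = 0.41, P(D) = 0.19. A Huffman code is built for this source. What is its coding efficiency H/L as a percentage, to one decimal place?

97.7%

Entropy H = −Σ p log₂ p ≈ 1.9049 bits.
Huffman merges: 17/100+19/100→9/25; 23/100+9/25→59/100; 41/100+59/100→1. L = 39/20 ≈ 1.9500.
Efficiency = H/L = 1.9049/1.9500 = 97.7%.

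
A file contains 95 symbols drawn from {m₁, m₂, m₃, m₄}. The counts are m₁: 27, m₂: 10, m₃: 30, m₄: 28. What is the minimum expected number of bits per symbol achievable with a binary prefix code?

Probabilities are the counts divided by 95.
Repeatedly combine the two least-probable nodes; the expected code length is the sum of the merged weights.
merge 2/19 + 27/95 → 37/95
merge 28/95 + 6/19 → 58/95
merge 37/95 + 58/95 → 1
L = 37/95 + 58/95 + 1 = 2 bits/symbol.

2 bits/symbol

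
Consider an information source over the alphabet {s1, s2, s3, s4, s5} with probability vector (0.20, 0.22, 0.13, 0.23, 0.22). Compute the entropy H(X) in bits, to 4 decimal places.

H = −Σ pᵢ log₂ pᵢ.
−0.20·log₂(0.20) = 0.4644
−0.22·log₂(0.22) = 0.4806
−0.13·log₂(0.13) = 0.3826
−0.23·log₂(0.23) = 0.4877
−0.22·log₂(0.22) = 0.4806
Sum ≈ 2.2958 → 2.2958 bits.

2.2958 bits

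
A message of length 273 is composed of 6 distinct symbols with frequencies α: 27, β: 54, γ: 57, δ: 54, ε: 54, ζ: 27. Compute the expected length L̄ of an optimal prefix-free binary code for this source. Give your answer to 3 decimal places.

2.593 bits/symbol

Probabilities are the counts divided by 273.
Repeatedly combine the two least-probable nodes; the expected code length is the sum of the merged weights.
merge 9/91 + 9/91 → 18/91
merge 18/91 + 18/91 → 36/91
merge 18/91 + 18/91 → 36/91
merge 19/91 + 36/91 → 55/91
merge 36/91 + 55/91 → 1
L = 18/91 + 36/91 + 36/91 + 55/91 + 1 = 236/91 ≈ 2.593 bits/symbol.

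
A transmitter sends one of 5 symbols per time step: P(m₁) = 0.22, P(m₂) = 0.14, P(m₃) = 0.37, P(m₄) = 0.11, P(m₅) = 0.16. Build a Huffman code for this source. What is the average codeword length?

Repeatedly combine the two least-probable nodes; the expected code length is the sum of the merged weights.
merge 11/100 + 7/50 → 1/4
merge 4/25 + 11/50 → 19/50
merge 1/4 + 37/100 → 31/50
merge 19/50 + 31/50 → 1
L = 1/4 + 19/50 + 31/50 + 1 = 9/4 = 2.25 bits/symbol.

2.25 bits/symbol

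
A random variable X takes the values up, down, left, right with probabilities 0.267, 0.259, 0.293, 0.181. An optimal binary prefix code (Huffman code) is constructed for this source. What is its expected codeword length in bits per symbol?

Repeatedly combine the two least-probable nodes; the expected code length is the sum of the merged weights.
merge 181/1000 + 259/1000 → 11/25
merge 267/1000 + 293/1000 → 14/25
merge 11/25 + 14/25 → 1
L = 11/25 + 14/25 + 1 = 2 bits/symbol.

2 bits/symbol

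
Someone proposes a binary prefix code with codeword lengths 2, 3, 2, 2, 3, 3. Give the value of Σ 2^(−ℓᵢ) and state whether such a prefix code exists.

With common denominator 2^3 = 8: Σ 2^(−ℓᵢ) = 2/8 + 1/8 + 2/8 + 2/8 + 1/8 + 1/8 = 9/8 = 1.125.
Kraft's inequality requires Σ ≤ 1; here Σ = 1.125 > 1, so no such prefix code exists.

1.125; no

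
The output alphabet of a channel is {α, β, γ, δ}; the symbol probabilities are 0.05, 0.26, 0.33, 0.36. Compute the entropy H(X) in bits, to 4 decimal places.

H = −Σ pᵢ log₂ pᵢ.
−0.05·log₂(0.05) = 0.2161
−0.26·log₂(0.26) = 0.5053
−0.33·log₂(0.33) = 0.5278
−0.36·log₂(0.36) = 0.5306
Sum ≈ 1.7798 → 1.7798 bits.

1.7798 bits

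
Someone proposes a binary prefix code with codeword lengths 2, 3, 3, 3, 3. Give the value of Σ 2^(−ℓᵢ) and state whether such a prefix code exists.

0.75; yes

With common denominator 2^3 = 8: Σ 2^(−ℓᵢ) = 2/8 + 1/8 + 1/8 + 1/8 + 1/8 = 6/8 = 0.75.
Kraft's inequality requires Σ ≤ 1; here Σ = 0.75 ≤ 1, so such a prefix code exists.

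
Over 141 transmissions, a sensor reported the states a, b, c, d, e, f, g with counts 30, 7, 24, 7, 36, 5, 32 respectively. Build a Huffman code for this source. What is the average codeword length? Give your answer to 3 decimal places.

Probabilities are the counts divided by 141.
Repeatedly combine the two least-probable nodes; the expected code length is the sum of the merged weights.
merge 5/141 + 7/141 → 4/47
merge 7/141 + 4/47 → 19/141
merge 19/141 + 8/47 → 43/141
merge 10/47 + 32/141 → 62/141
merge 12/47 + 43/141 → 79/141
merge 62/141 + 79/141 → 1
L = 4/47 + 19/141 + 43/141 + 62/141 + 79/141 + 1 = 356/141 ≈ 2.525 bits/symbol.

2.525 bits/symbol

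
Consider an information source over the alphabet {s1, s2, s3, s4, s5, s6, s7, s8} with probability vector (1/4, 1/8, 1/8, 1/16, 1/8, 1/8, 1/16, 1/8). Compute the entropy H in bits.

2.875 bits

Each probability is a power of 1/2, so log₂(1/p) is an integer.
H = Σ p·log₂(1/p) = 1/4·2 + 1/8·3 + 1/8·3 + 1/16·4 + 1/8·3 + 1/8·3 + 1/16·4 + 1/8·3 = 2.875 bits.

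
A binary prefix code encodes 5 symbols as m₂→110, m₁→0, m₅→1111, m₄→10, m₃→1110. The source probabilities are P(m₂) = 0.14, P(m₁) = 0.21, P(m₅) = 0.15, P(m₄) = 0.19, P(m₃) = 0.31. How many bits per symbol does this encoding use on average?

2.85 bits/symbol

L̄ = Σ pᵢ·ℓᵢ = 0.14·3 + 0.21·1 + 0.15·4 + 0.19·2 + 0.31·4 = 2.85 bits/symbol.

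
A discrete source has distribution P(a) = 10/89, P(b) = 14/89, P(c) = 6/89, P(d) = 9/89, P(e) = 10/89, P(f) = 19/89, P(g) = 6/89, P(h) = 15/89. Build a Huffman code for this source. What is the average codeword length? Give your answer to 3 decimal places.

2.921 bits/symbol

Repeatedly combine the two least-probable nodes; the expected code length is the sum of the merged weights.
merge 6/89 + 6/89 → 12/89
merge 9/89 + 10/89 → 19/89
merge 10/89 + 12/89 → 22/89
merge 14/89 + 15/89 → 29/89
merge 19/89 + 19/89 → 38/89
merge 22/89 + 29/89 → 51/89
merge 38/89 + 51/89 → 1
L = 12/89 + 19/89 + 22/89 + 29/89 + 38/89 + 51/89 + 1 = 260/89 ≈ 2.921 bits/symbol.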